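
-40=-40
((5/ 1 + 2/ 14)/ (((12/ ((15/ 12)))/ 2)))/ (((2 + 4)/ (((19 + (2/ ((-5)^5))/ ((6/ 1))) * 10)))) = 89062/ 2625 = 33.93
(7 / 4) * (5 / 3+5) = 35 / 3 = 11.67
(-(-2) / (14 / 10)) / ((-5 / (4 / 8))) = -1 / 7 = -0.14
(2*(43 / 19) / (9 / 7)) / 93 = 0.04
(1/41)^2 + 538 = 904379/1681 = 538.00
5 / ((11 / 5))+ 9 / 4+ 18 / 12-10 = -175 / 44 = -3.98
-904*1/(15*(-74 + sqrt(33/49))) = 6328*sqrt(33)/4024365 + 3277904/4024365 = 0.82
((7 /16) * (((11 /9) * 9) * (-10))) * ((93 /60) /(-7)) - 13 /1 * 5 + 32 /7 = -11149 /224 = -49.77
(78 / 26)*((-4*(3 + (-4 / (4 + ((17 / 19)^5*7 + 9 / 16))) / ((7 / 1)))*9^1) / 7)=-251168151420 / 5549727113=-45.26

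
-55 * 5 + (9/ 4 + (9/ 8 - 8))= -2237/ 8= -279.62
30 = 30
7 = 7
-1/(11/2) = -2/11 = -0.18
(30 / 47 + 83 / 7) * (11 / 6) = 45221 / 1974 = 22.91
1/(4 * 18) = 0.01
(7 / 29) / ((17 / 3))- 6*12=-35475 / 493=-71.96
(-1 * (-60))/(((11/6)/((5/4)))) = 450/11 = 40.91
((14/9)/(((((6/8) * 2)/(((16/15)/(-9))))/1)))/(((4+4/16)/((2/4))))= -896/61965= -0.01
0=0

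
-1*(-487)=487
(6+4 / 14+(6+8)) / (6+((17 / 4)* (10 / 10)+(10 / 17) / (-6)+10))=28968 / 28777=1.01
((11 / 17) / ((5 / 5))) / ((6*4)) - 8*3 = -9781 / 408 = -23.97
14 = 14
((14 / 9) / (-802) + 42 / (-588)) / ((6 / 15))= -18535 / 101052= -0.18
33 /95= 0.35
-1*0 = 0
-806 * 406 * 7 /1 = -2290652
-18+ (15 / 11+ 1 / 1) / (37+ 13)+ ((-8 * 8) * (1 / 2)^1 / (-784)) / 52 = -6289463 / 350350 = -17.95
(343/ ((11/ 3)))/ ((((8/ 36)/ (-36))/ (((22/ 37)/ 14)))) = -643.62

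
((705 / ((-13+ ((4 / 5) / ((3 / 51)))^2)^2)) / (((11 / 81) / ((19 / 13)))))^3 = 427755629871551513671875 / 25321256627731134547173983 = 0.02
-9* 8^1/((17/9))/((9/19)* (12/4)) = -26.82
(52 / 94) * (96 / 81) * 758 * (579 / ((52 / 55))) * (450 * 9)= 57932424000 / 47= 1232604765.96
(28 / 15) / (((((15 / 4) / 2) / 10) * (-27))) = -448 / 1215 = -0.37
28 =28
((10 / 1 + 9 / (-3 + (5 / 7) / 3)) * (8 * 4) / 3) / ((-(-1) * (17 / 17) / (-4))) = -25024 / 87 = -287.63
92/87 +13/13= 179/87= 2.06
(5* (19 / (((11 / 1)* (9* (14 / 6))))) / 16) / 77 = 95 / 284592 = 0.00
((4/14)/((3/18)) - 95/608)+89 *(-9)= -179075/224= -799.44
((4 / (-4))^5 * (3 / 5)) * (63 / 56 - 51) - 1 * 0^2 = 1197 / 40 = 29.92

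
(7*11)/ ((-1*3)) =-77/ 3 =-25.67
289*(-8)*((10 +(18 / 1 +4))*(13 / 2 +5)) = -850816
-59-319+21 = -357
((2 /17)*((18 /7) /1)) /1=36 /119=0.30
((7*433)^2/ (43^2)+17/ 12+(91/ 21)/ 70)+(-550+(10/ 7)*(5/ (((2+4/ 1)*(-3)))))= 10296734047/ 2329740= 4419.69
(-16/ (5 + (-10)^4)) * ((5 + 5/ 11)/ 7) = -64/ 51359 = -0.00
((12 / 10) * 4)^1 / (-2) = -12 / 5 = -2.40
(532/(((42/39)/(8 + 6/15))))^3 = 8931588748992/125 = 71452709991.94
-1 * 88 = -88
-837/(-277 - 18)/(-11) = -837/3245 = -0.26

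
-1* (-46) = 46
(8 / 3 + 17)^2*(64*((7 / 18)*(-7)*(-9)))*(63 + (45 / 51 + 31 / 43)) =257763872800 / 6579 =39179795.23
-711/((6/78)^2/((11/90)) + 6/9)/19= -3965247/75772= -52.33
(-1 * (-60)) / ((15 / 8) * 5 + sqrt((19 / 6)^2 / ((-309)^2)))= 444960 / 69601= 6.39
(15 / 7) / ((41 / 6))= 90 / 287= 0.31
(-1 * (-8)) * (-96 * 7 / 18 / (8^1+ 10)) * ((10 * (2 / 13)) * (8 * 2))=-143360 / 351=-408.43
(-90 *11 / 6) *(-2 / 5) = 66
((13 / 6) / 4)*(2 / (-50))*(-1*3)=13 / 200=0.06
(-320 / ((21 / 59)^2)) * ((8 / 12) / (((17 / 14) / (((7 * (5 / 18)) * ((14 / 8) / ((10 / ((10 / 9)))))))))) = -19493600 / 37179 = -524.32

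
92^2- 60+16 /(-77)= 647092 /77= 8403.79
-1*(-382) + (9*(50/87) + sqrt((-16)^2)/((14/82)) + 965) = 293515/203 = 1445.89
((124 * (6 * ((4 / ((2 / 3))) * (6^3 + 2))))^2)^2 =896856000422765386530816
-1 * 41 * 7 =-287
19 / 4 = 4.75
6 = 6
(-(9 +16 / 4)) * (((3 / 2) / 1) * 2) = -39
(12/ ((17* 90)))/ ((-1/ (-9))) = 6/ 85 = 0.07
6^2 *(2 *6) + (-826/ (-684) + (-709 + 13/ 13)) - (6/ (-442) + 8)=-21372989/ 75582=-282.78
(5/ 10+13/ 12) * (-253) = -4807/ 12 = -400.58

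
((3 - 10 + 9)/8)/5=1/20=0.05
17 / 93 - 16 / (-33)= 683 / 1023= 0.67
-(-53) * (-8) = -424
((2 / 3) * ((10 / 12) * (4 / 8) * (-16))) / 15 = -8 / 27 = -0.30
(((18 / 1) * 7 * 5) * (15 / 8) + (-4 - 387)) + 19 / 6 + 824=19409 / 12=1617.42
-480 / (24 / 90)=-1800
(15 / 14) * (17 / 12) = 85 / 56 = 1.52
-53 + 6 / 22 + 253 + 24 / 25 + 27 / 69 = 1275272 / 6325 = 201.62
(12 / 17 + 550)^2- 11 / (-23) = 2015885191 / 6647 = 303277.45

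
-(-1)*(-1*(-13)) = 13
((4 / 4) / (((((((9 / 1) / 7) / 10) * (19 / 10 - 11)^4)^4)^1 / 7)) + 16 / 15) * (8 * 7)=59.73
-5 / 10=-1 / 2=-0.50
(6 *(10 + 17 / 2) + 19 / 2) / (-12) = -241 / 24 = -10.04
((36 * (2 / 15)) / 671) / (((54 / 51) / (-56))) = -3808 / 10065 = -0.38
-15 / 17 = -0.88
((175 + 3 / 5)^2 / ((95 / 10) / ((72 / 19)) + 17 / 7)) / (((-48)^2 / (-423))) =-570646881 / 497500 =-1147.03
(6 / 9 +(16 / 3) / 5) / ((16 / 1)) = 13 / 120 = 0.11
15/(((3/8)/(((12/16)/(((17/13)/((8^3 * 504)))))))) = 5919924.71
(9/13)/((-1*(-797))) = 9/10361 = 0.00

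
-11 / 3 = -3.67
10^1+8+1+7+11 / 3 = 89 / 3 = 29.67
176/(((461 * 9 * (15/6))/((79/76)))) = 6952/394155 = 0.02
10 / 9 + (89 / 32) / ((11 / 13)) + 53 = 181837 / 3168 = 57.40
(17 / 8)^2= 289 / 64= 4.52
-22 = -22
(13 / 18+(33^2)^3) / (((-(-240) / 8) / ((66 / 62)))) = 45826282.80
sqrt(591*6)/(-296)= -3*sqrt(394)/296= -0.20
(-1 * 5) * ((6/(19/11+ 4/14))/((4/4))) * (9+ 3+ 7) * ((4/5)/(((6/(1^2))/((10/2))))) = -5852/31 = -188.77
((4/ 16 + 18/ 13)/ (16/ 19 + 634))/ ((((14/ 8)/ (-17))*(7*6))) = -27455/ 46100964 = -0.00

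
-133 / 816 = -0.16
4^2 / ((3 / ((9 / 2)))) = 24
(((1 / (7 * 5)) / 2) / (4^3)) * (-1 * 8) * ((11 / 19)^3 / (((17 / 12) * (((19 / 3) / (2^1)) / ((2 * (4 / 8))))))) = -11979 / 155081990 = -0.00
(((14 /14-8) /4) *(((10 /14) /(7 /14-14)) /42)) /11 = 5 /24948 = 0.00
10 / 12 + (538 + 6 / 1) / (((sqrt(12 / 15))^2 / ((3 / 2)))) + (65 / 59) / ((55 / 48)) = 3978869 / 3894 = 1021.79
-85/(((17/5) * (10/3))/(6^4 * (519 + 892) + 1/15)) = -13714920.50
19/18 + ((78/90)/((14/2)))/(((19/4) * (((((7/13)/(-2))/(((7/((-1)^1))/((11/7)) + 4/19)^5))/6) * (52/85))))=8743662377049876545/6682725411581142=1308.40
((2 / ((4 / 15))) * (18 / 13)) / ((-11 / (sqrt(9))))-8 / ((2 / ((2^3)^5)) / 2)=-37486997 / 143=-262146.83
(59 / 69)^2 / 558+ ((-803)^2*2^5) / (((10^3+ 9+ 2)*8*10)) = 1142021926913 / 4476435030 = 255.12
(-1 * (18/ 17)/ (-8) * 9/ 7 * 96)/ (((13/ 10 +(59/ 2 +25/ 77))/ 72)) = 7698240/ 203711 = 37.79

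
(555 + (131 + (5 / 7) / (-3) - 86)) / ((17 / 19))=670.32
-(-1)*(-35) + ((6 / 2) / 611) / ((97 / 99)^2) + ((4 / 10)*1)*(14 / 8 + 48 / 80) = -9788904847 / 287444950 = -34.05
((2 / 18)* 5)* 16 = 80 / 9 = 8.89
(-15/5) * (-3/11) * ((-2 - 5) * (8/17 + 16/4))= -4788/187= -25.60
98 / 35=14 / 5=2.80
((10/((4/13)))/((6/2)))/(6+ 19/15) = 325/218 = 1.49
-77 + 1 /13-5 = -1065 /13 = -81.92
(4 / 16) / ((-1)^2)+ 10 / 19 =59 / 76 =0.78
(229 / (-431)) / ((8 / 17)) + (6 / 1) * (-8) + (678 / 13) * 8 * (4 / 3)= 22733775 / 44824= 507.18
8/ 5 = 1.60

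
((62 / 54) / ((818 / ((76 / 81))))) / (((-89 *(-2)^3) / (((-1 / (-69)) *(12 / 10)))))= 589 / 18310067010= 0.00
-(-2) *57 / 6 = 19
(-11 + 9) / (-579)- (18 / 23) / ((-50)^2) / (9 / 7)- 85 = -1414877803 / 16646250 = -85.00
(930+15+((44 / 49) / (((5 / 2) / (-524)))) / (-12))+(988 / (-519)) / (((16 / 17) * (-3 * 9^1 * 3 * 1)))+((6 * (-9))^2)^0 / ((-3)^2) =39584091691 / 41198220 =960.82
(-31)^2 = 961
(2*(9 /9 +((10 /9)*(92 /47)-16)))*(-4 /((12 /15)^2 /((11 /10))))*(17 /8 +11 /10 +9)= 9727025 /4512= 2155.81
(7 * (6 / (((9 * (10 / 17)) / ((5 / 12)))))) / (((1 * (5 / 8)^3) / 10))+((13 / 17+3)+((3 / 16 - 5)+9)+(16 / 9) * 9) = 9752083 / 61200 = 159.35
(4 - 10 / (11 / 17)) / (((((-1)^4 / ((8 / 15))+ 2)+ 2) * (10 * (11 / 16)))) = -8064 / 28435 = -0.28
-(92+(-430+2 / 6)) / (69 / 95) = 96235 / 207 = 464.90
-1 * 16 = -16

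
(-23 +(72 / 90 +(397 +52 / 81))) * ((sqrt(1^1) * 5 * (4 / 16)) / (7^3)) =10861 / 7938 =1.37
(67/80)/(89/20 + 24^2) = 0.00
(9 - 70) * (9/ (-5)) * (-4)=-2196/ 5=-439.20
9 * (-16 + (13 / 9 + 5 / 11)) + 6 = -1330 / 11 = -120.91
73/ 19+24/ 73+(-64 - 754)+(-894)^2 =1107411551/ 1387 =798422.17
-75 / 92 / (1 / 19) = -1425 / 92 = -15.49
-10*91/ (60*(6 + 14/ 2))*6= -7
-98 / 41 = -2.39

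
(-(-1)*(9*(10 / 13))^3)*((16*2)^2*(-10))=-7464960000 / 2197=-3397797.00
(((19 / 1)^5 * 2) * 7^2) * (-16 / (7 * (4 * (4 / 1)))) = -34665386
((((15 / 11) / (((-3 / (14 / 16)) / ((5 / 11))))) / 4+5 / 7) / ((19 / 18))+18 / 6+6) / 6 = 826869 / 514976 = 1.61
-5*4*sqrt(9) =-60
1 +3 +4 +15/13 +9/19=2378/247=9.63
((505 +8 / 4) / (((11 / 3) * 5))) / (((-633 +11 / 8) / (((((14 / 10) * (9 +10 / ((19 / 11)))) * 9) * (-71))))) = 15294117384 / 26401925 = 579.28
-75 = -75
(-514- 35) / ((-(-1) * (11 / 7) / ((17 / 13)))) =-65331 / 143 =-456.86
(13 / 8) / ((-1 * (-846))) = 13 / 6768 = 0.00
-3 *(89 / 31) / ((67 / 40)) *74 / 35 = -158064 / 14539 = -10.87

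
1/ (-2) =-1/ 2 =-0.50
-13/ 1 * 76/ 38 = -26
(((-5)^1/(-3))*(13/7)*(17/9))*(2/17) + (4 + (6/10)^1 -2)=3107/945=3.29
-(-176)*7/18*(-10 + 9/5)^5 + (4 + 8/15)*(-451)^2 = -45433792316/28125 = -1615423.73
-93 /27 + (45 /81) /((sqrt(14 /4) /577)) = -31 /9 + 2885*sqrt(14) /63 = 167.90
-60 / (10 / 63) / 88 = -189 / 44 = -4.30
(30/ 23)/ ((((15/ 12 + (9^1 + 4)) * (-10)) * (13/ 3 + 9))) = -3/ 4370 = -0.00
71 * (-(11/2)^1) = -781/2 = -390.50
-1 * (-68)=68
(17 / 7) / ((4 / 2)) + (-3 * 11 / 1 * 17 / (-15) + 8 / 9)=24887 / 630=39.50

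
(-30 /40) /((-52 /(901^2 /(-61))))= -2435403 /12688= -191.95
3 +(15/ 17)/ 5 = 54/ 17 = 3.18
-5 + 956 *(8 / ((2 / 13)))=49707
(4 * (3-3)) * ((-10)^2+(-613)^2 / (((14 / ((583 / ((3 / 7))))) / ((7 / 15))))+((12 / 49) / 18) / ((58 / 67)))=0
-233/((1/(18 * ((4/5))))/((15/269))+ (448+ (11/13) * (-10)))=-654264/1237721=-0.53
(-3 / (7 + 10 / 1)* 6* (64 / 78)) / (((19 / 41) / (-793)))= 480192 / 323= 1486.66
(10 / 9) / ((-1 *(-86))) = 5 / 387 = 0.01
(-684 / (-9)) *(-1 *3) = -228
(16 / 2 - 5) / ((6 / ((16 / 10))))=4 / 5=0.80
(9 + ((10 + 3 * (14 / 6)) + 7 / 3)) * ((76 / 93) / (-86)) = -0.27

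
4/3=1.33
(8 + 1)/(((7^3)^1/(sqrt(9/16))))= 27/1372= 0.02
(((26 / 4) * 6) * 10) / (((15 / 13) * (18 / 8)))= 1352 / 9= 150.22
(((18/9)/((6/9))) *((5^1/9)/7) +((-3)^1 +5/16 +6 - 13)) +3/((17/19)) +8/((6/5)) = 3257/5712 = 0.57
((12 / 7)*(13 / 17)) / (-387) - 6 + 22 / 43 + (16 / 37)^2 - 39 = -931087561 / 21015519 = -44.30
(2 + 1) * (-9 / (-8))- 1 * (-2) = 43 / 8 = 5.38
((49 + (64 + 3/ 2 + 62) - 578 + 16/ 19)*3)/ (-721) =6525/ 3914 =1.67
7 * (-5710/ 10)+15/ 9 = -11986/ 3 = -3995.33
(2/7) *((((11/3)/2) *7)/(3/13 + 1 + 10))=143/438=0.33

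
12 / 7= 1.71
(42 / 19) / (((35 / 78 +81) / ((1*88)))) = 288288 / 120707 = 2.39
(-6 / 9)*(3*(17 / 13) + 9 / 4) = -107 / 26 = -4.12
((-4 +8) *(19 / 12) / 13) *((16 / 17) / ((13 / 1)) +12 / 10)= 0.62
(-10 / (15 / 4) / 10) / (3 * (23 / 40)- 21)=32 / 2313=0.01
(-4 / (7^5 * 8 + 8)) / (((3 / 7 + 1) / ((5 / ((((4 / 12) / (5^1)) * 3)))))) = -35 / 67232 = -0.00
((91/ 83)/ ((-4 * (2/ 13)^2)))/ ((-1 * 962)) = 0.01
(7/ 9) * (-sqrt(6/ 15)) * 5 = -7 * sqrt(10)/ 9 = -2.46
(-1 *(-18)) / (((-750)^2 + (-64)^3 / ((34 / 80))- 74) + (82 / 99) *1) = -15147 / 45762944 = -0.00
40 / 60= 0.67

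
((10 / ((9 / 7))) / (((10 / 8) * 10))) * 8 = 224 / 45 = 4.98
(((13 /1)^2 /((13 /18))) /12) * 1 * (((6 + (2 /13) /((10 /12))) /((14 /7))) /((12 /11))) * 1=2211 /40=55.28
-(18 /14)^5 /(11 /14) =-118098 /26411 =-4.47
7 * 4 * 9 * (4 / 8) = 126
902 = 902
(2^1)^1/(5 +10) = 2/15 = 0.13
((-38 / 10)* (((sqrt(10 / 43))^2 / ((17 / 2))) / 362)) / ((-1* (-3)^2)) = 38 / 1190799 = 0.00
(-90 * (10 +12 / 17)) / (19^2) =-16380 / 6137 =-2.67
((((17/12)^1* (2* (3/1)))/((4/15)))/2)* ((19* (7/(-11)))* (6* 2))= -101745/44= -2312.39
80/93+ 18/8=1157/372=3.11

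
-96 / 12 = -8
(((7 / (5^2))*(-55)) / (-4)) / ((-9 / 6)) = -77 / 30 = -2.57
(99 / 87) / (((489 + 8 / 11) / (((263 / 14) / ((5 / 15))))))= 286407 / 2187122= 0.13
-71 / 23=-3.09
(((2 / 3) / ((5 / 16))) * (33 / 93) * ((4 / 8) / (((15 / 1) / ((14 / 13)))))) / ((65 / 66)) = 0.03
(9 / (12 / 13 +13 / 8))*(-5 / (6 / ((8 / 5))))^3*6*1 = -13312 / 265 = -50.23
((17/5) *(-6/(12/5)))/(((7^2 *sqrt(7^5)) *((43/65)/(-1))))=1105 *sqrt(7)/1445402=0.00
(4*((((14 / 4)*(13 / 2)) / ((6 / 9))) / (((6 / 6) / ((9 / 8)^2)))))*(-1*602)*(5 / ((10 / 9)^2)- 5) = 126464247 / 1280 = 98800.19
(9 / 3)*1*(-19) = -57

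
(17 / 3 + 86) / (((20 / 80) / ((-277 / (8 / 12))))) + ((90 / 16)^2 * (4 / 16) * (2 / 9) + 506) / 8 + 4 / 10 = -779704987 / 5120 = -152286.13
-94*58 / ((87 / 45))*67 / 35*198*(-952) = 1017555264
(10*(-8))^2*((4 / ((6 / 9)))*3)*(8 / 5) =184320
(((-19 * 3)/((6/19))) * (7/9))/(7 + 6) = -2527/234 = -10.80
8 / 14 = 4 / 7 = 0.57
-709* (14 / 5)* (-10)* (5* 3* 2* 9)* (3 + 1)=21440160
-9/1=-9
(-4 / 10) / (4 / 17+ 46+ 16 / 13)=-221 / 26225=-0.01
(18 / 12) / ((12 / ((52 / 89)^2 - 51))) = -401267 / 63368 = -6.33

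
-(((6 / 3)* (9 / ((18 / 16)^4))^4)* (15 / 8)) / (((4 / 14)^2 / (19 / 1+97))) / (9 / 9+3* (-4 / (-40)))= -4999699273823027200 / 1223861324751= -4085184.47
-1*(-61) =61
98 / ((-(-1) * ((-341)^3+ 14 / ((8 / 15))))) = -392 / 158607179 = -0.00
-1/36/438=-1/15768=-0.00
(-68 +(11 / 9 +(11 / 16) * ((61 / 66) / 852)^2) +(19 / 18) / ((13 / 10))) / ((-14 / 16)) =3944179010315 / 52317353088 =75.39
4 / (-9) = -4 / 9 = -0.44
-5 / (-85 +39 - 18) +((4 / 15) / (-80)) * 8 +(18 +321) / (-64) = -12589 / 2400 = -5.25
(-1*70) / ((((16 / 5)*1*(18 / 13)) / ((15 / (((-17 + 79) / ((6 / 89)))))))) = -11375 / 44144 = -0.26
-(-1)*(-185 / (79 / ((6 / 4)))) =-555 / 158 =-3.51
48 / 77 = 0.62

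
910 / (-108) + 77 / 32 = -5201 / 864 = -6.02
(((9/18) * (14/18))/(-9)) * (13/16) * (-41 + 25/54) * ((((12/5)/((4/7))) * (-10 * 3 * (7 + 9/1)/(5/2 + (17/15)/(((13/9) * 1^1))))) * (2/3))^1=-25895870/44469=-582.34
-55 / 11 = -5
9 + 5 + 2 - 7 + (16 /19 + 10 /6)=656 /57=11.51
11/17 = 0.65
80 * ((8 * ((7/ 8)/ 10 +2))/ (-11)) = -1336/ 11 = -121.45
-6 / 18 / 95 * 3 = -1 / 95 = -0.01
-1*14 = -14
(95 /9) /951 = 95 /8559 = 0.01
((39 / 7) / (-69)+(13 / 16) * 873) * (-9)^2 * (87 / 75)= 4291578369 / 64400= 66639.42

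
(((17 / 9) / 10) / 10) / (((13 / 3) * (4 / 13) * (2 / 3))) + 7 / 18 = 2953 / 7200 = 0.41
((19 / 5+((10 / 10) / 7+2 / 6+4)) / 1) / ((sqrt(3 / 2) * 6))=869 * sqrt(6) / 1890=1.13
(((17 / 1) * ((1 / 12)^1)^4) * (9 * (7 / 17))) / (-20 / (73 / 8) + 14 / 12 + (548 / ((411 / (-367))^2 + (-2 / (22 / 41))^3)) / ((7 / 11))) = -16200352325143 / 96344145986736000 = -0.00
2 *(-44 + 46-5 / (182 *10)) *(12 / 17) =4362 / 1547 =2.82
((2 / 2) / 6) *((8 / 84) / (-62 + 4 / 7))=-1 / 3870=-0.00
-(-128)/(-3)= -128/3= -42.67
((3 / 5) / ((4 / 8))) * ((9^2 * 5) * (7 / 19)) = 3402 / 19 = 179.05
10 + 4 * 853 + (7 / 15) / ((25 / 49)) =1283593 / 375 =3422.91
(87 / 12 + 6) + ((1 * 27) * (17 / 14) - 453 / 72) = 6677 / 168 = 39.74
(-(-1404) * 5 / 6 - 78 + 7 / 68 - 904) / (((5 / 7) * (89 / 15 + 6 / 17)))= 38373 / 916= 41.89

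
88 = 88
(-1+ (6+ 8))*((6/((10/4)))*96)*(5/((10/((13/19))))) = 97344/95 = 1024.67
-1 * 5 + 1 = -4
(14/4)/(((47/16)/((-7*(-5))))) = 1960/47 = 41.70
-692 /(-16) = 173 /4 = 43.25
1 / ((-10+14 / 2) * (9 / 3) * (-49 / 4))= 4 / 441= 0.01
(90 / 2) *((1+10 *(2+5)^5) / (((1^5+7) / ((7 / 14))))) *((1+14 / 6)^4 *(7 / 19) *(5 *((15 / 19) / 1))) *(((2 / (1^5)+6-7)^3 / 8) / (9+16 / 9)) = 275741484375 / 280136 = 984312.92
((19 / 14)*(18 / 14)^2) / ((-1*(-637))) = 1539 / 436982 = 0.00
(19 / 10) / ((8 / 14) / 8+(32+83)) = 133 / 8055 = 0.02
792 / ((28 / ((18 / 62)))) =1782 / 217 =8.21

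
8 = 8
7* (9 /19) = 3.32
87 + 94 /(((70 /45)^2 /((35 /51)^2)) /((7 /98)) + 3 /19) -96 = -2371689 /308171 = -7.70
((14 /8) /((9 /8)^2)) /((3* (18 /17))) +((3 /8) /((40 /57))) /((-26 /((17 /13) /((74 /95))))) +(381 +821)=4209460434997 /3500879616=1202.40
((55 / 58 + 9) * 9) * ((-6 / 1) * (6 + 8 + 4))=-280422 / 29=-9669.72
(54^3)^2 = 24794911296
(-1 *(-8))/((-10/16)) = -64/5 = -12.80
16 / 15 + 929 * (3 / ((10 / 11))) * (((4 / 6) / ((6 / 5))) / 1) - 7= 1697.23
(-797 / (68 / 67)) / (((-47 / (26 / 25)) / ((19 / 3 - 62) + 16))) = -4859309 / 7050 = -689.26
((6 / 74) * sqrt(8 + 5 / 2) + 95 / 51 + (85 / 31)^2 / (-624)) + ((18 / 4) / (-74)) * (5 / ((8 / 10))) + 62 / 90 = 3 * sqrt(42) / 74 + 3054546353 / 1414457460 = 2.42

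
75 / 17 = 4.41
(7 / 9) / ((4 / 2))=0.39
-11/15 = -0.73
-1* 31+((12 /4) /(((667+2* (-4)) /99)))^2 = -13374502 /434281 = -30.80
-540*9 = -4860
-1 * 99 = -99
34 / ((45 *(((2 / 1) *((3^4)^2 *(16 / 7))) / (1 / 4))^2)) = 833 / 15868743229440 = 0.00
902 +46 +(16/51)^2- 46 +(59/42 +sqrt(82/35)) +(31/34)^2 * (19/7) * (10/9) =sqrt(2870)/35 +16495730/18207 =907.54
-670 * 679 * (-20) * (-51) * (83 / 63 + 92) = -129905911400 / 3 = -43301970466.67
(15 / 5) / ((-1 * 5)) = -3 / 5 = -0.60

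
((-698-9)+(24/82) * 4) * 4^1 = -115756/41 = -2823.32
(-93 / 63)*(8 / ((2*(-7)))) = 124 / 147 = 0.84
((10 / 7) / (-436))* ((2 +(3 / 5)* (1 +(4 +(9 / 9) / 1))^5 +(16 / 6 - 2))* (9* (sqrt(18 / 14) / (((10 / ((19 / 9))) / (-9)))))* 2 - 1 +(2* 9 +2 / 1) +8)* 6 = -405 / 763 +35922312* sqrt(7) / 26705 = 3558.41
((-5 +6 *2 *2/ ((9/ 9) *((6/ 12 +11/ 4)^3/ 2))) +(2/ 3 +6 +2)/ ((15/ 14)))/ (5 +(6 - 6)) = 443623/ 494325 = 0.90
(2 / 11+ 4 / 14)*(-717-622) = -48204 / 77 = -626.03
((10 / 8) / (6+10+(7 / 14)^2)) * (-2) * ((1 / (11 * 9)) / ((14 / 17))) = -17 / 9009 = -0.00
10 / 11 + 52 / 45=1022 / 495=2.06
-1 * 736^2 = -541696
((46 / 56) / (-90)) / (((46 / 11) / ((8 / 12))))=-11 / 7560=-0.00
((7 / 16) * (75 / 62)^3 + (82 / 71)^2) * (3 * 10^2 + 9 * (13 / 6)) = 364742844093 / 541481216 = 673.60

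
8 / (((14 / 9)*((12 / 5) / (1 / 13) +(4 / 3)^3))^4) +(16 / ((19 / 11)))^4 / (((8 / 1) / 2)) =485928577455569684071389713 / 263995281310730971054592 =1840.67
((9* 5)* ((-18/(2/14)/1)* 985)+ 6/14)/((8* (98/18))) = -351851823/2744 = -128225.88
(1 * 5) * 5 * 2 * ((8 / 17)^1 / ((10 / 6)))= 240 / 17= 14.12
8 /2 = 4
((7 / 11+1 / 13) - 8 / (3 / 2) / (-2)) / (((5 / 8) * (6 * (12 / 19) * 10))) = 551 / 3861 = 0.14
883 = 883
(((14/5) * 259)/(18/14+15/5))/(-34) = -12691/2550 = -4.98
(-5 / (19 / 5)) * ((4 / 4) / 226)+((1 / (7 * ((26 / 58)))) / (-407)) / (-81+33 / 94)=-0.01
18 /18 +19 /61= 80 /61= 1.31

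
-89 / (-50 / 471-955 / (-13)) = -544947 / 449155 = -1.21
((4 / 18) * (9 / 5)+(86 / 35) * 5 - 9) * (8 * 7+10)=8514 / 35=243.26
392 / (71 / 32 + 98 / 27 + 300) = 338688 / 264253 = 1.28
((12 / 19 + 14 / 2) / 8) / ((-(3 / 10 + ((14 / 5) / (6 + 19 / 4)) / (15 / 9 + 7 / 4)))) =-1278175 / 504108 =-2.54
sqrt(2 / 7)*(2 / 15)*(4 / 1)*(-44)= -352*sqrt(14) / 105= -12.54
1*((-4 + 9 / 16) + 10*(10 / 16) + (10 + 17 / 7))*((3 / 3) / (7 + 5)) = 569 / 448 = 1.27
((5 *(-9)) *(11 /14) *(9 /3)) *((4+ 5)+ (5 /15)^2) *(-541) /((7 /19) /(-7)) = -69537435 /7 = -9933919.29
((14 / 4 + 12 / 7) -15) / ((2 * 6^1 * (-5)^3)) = 137 / 21000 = 0.01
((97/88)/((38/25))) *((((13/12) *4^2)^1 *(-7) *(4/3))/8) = -220675/15048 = -14.66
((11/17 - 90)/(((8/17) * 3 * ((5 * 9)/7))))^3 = -1202174306137/1259712000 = -954.32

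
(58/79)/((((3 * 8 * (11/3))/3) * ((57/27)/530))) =207495/33022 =6.28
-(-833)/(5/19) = 15827/5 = 3165.40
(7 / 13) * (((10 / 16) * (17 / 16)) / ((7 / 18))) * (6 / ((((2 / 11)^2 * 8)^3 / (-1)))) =-4065732495 / 13631488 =-298.26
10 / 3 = 3.33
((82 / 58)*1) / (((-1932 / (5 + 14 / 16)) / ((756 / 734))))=-17343 / 3916624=-0.00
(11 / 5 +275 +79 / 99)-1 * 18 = 128699 / 495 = 260.00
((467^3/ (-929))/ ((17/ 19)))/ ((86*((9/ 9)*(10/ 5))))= -1935103697/ 2716396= -712.38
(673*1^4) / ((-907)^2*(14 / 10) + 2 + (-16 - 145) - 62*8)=3365 / 5755268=0.00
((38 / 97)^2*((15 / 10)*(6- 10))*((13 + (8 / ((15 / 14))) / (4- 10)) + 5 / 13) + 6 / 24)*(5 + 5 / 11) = -80207549 / 1345487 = -59.61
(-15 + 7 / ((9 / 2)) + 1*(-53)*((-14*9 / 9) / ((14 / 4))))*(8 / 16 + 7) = 8935 / 6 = 1489.17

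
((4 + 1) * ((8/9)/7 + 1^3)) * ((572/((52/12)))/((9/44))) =687280/189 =3636.40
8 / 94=4 / 47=0.09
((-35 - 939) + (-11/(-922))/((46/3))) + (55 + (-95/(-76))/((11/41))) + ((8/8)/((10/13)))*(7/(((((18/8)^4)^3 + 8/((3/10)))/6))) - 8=-922.34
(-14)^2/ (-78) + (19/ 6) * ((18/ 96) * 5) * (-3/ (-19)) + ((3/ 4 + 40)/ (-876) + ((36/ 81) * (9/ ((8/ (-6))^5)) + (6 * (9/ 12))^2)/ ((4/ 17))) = 77681569/ 971776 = 79.94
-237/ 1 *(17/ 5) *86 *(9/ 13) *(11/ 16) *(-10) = 329835.63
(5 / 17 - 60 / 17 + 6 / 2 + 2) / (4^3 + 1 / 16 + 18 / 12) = 0.03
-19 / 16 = -1.19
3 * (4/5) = 12/5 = 2.40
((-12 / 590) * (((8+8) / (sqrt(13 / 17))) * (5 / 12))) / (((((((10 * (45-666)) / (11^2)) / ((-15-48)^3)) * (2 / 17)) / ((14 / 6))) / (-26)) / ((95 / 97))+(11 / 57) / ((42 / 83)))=-4504237584 * sqrt(221) / 164692125935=-0.41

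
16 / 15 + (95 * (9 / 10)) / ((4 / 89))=228413 / 120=1903.44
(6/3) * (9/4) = 9/2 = 4.50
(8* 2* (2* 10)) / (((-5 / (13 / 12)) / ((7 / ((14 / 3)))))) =-104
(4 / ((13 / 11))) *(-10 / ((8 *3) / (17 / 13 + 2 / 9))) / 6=-0.36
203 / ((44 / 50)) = 5075 / 22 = 230.68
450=450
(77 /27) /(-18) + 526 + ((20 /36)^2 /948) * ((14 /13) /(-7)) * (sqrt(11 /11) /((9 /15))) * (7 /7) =393688577 /748683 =525.84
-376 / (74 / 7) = -1316 / 37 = -35.57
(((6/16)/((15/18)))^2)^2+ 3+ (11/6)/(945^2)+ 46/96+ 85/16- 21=-208621928357/17146080000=-12.17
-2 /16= -0.12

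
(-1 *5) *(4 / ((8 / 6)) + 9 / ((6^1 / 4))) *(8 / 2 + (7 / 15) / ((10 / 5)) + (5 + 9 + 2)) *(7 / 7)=-1821 / 2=-910.50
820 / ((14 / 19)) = 7790 / 7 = 1112.86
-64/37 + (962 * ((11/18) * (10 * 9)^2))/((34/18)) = 1585711612/629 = 2521004.15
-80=-80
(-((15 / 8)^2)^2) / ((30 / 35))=-118125 / 8192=-14.42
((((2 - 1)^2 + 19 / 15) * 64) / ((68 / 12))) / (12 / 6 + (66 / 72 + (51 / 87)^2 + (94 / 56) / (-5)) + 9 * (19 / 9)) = 2260608 / 1936051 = 1.17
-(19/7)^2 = -361/49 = -7.37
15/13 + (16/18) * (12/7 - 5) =-1447/819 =-1.77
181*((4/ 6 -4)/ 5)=-120.67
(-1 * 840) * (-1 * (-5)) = -4200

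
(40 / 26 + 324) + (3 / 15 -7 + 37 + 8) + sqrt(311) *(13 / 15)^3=2197 *sqrt(311) / 3375 + 23643 / 65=375.22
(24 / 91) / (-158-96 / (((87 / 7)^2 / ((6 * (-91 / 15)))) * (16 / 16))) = -151380 / 77704627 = -0.00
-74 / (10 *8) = -37 / 40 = -0.92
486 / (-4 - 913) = -486 / 917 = -0.53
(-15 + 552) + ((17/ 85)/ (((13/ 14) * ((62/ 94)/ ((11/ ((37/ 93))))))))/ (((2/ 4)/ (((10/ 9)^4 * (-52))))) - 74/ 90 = -362105152/ 404595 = -894.98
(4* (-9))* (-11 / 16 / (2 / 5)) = 495 / 8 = 61.88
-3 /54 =-1 /18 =-0.06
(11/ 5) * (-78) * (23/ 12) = -3289/ 10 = -328.90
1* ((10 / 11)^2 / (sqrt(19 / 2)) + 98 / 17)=100* sqrt(38) / 2299 + 98 / 17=6.03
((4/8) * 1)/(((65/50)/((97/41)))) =485/533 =0.91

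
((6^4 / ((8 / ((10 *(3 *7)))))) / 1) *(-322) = -10954440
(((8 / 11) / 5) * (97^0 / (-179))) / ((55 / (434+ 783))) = -9736 / 541475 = -0.02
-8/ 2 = -4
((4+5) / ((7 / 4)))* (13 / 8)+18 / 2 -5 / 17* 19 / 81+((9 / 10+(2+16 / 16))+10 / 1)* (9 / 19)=21860042 / 915705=23.87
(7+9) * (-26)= -416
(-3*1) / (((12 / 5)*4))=-0.31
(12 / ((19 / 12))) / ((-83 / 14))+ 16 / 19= -688 / 1577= -0.44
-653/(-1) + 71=724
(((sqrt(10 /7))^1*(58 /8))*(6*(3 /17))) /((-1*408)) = -87*sqrt(70) /32368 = -0.02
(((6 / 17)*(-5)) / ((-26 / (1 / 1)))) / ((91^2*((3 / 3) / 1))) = 15 / 1830101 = 0.00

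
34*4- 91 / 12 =1541 / 12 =128.42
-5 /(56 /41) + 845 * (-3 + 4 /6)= -331855 /168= -1975.33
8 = 8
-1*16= -16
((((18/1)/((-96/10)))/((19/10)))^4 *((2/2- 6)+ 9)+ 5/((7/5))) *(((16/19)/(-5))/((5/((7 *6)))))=-51599757/4952198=-10.42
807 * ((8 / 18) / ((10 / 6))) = 1076 / 5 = 215.20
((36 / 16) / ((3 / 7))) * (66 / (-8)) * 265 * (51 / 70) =-267597 / 32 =-8362.41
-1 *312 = -312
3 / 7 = 0.43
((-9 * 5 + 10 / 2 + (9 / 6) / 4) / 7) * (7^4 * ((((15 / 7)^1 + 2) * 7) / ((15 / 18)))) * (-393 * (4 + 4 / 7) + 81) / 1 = 16228614339 / 20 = 811430716.95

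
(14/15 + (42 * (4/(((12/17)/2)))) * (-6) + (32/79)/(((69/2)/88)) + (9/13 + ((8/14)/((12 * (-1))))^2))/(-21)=148614172832/1093770405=135.87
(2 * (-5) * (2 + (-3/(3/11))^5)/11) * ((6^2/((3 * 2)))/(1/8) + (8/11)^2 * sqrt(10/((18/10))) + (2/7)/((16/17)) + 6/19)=171785600 * sqrt(2)/1331 + 5950875585/836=7300797.79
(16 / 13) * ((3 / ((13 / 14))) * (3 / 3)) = 672 / 169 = 3.98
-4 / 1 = -4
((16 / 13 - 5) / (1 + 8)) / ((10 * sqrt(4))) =-49 / 2340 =-0.02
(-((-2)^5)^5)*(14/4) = 117440512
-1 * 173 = -173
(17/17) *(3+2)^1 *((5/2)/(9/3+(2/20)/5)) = 625/151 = 4.14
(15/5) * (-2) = -6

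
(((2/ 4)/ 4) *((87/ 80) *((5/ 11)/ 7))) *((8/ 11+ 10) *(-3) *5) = -76995/ 54208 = -1.42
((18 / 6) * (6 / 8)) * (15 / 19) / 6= 45 / 152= 0.30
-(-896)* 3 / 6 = 448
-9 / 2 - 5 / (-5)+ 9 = 11 / 2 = 5.50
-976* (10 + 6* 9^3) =-4278784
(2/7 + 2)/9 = 16/63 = 0.25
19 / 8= 2.38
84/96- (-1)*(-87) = -689/8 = -86.12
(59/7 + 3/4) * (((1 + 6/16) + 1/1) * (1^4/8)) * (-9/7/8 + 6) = 1596741/100352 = 15.91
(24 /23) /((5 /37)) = 888 /115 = 7.72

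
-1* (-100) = 100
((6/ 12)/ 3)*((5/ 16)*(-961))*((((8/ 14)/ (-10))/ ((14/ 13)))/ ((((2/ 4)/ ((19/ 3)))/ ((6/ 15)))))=237367/ 17640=13.46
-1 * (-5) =5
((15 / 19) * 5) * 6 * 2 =900 / 19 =47.37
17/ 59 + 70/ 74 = 2694/ 2183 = 1.23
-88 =-88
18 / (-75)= -6 / 25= -0.24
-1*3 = -3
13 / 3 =4.33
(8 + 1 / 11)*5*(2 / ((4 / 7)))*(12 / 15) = 1246 / 11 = 113.27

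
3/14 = 0.21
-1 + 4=3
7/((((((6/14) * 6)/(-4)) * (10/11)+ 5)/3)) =1617/340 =4.76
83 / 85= 0.98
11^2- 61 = 60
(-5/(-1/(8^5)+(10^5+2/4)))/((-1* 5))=32768/3276816383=0.00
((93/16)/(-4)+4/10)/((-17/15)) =1011/1088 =0.93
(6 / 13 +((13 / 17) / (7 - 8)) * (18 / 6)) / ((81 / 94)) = -470 / 221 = -2.13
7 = 7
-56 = -56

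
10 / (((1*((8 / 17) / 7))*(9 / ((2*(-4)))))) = -1190 / 9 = -132.22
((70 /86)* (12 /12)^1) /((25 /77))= 539 /215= 2.51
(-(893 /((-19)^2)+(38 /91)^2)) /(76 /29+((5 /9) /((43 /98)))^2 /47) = -85051480051521 /85267946479352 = -1.00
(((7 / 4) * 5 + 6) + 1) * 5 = 315 / 4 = 78.75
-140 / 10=-14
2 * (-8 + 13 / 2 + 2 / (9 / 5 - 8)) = -113 / 31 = -3.65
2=2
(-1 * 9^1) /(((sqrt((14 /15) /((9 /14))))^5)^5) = -989393347905023502685546875 * sqrt(15) /44998795805848373114515226624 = -0.09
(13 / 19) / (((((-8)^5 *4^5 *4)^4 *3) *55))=13 / 1017365665719167788465194124506562560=0.00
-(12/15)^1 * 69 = -276/5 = -55.20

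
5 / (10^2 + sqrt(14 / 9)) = 2250 / 44993- 15 * sqrt(14) / 89986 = 0.05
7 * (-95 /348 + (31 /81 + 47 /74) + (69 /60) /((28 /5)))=9249683 /1390608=6.65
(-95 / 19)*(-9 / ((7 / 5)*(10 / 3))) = 135 / 14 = 9.64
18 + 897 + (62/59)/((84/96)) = 378391/413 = 916.20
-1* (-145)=145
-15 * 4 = -60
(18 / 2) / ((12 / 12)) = 9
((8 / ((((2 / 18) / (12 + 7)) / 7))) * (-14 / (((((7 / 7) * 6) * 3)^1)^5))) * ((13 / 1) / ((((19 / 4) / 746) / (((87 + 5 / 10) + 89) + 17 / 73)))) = -1362404134 / 53217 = -25600.92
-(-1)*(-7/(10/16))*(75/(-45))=56/3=18.67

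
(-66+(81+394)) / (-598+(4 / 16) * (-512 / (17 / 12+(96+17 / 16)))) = -1933343 / 2832890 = -0.68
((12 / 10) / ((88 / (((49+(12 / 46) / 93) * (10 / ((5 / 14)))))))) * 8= 5869752 / 39215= 149.68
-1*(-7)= 7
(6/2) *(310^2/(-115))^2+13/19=21056285677/10051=2094944.35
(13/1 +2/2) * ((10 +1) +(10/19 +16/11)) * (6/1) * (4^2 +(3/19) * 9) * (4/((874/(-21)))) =-3168154584/1735327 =-1825.68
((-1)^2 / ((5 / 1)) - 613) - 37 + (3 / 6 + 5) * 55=-3473 / 10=-347.30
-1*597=-597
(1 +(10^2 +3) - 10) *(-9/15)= -282/5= -56.40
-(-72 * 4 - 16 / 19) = 5488 / 19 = 288.84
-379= -379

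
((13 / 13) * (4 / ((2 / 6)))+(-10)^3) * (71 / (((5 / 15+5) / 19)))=-999609 / 4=-249902.25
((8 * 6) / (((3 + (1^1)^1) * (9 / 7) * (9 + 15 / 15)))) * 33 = 154 / 5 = 30.80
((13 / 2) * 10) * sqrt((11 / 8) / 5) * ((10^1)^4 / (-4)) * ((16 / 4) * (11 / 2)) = -178750 * sqrt(110) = -1874745.82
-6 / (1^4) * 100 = -600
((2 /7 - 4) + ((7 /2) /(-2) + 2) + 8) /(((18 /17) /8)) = 2159 /63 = 34.27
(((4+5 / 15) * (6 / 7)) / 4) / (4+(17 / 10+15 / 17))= 1105 / 7833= 0.14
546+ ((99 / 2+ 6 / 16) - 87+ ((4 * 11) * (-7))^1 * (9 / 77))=3783 / 8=472.88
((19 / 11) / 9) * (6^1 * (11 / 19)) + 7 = 23 / 3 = 7.67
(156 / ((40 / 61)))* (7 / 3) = 5551 / 10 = 555.10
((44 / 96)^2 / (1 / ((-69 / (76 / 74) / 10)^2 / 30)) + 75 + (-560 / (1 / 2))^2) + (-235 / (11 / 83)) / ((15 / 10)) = 3822203348551531 / 3049728000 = 1253293.19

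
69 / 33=23 / 11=2.09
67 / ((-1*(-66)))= 1.02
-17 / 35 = -0.49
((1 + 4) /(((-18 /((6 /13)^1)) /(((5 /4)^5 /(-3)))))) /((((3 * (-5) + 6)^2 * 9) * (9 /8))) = 15625 /98257536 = 0.00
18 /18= 1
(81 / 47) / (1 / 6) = 486 / 47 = 10.34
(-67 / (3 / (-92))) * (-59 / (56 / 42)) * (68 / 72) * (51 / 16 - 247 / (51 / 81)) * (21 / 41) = 22452719807 / 1312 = 17113353.51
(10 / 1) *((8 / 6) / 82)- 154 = -153.84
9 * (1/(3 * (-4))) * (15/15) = -3/4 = -0.75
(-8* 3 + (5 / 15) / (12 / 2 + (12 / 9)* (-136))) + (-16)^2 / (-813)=-10398781 / 427638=-24.32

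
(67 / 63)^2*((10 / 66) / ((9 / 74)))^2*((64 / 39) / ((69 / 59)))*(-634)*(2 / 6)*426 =-208911641462604800 / 942123193011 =-221745.57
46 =46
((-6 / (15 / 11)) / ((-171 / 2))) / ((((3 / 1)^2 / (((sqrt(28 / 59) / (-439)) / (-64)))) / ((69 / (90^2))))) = 253*sqrt(413) / 4305057012000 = 0.00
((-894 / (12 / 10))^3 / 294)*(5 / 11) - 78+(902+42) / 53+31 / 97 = -639351.19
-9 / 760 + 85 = 64591 / 760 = 84.99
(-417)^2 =173889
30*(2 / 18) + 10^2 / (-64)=85 / 48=1.77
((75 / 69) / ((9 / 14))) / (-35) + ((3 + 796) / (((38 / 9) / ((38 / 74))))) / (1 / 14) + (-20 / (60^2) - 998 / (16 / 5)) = 321227833 / 306360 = 1048.53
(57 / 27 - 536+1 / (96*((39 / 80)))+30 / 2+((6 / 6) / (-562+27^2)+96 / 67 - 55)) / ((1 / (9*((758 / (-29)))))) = 568025377921 / 4218253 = 134658.92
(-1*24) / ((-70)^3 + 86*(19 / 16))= 192 / 2743183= 0.00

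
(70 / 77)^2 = 100 / 121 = 0.83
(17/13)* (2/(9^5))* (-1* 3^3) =-34/28431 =-0.00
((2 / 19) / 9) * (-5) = -10 / 171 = -0.06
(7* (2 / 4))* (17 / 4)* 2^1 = 119 / 4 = 29.75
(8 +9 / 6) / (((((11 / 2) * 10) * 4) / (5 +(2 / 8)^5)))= 97299 / 450560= 0.22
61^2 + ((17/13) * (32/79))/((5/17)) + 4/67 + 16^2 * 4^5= 91470164081/344045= 265866.86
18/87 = 6/29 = 0.21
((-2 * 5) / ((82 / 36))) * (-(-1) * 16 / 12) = -240 / 41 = -5.85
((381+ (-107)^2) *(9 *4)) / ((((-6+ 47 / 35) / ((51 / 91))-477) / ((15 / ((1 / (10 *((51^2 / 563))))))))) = -21185027955000 / 34836751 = -608122.95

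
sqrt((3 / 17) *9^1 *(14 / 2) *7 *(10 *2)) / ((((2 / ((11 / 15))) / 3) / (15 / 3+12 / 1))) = 231 *sqrt(255) / 5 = 737.75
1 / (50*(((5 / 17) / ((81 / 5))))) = 1377 / 1250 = 1.10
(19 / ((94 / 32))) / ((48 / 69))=437 / 47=9.30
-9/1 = -9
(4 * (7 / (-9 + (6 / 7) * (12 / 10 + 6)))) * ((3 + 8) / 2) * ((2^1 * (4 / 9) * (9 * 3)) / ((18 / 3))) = -1960 / 9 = -217.78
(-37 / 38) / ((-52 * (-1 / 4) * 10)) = -37 / 4940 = -0.01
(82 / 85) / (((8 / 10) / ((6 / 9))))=41 / 51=0.80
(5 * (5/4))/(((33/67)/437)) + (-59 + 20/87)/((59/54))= 1240260737/225852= 5491.48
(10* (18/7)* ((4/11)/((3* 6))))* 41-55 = -2595/77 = -33.70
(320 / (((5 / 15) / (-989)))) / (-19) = 949440 / 19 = 49970.53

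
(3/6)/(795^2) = 1/1264050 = 0.00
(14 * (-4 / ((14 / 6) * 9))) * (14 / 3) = -12.44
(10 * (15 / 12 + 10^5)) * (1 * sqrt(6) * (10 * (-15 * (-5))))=750009375 * sqrt(6)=1837140271.05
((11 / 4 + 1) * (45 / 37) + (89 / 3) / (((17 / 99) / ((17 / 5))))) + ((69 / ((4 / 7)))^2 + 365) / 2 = 47743273 / 5920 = 8064.74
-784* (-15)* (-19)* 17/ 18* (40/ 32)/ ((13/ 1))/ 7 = -2898.72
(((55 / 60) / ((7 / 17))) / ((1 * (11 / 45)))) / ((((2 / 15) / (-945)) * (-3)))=172125 / 8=21515.62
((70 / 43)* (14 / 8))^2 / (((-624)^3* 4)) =-60025 / 7188042940416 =-0.00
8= 8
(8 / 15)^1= 8 / 15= 0.53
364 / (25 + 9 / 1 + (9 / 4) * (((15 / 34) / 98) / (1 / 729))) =8.80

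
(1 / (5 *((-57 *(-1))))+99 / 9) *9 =9408 / 95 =99.03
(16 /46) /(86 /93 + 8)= 372 /9545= 0.04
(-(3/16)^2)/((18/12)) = -3/128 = -0.02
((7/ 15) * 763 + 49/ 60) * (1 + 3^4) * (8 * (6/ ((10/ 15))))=10535196/ 5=2107039.20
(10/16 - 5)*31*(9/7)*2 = -1395/4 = -348.75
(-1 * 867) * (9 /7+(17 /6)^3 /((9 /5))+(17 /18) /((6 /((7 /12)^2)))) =-439695871 /36288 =-12116.84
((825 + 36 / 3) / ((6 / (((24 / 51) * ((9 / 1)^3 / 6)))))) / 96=22599 / 272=83.08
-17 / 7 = -2.43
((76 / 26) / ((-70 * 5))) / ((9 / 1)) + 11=225206 / 20475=11.00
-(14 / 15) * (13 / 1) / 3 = -182 / 45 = -4.04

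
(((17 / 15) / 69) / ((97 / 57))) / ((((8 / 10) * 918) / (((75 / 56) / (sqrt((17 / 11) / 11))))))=5225 * sqrt(17) / 458764992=0.00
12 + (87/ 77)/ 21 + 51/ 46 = 326351/ 24794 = 13.16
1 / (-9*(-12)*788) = 1 / 85104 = 0.00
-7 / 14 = -1 / 2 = -0.50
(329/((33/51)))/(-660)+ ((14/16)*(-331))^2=9743718047/116160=83881.87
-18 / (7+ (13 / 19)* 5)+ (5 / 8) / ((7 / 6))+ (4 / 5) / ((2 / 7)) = 2477 / 1540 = 1.61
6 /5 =1.20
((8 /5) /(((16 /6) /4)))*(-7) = -84 /5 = -16.80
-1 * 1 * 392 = -392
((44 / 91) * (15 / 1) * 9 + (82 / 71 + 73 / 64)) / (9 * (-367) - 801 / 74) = -114866833 / 5633371744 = -0.02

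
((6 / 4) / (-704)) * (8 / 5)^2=-0.01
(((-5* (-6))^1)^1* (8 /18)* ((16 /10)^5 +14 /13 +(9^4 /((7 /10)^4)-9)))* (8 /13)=56867332601792 /253605625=224235.30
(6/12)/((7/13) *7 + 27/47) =611/5308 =0.12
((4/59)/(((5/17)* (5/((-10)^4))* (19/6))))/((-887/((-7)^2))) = -8.04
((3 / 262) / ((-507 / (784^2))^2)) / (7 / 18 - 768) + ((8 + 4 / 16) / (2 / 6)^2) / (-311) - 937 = -61683827061605927 / 64310049346868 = -959.16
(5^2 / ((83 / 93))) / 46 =0.61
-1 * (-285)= 285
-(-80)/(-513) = -80/513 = -0.16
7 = 7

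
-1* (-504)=504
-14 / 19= -0.74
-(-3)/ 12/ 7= 1/ 28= 0.04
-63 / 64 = -0.98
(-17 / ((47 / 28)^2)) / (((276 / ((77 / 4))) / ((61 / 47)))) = -3912601 / 7163787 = -0.55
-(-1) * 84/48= 7/4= 1.75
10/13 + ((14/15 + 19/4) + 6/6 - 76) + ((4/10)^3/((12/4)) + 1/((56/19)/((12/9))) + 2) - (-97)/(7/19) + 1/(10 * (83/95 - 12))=4064649737/20611500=197.20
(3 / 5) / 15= 0.04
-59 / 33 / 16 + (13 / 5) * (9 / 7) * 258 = 15936143 / 18480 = 862.35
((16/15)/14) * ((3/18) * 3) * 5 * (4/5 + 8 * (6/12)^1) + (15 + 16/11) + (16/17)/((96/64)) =353357/19635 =18.00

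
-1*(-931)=931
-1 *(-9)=9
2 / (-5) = -2 / 5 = -0.40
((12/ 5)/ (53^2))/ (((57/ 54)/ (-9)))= -1944/ 266855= -0.01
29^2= 841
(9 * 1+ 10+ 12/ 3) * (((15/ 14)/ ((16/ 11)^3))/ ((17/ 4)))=459195/ 243712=1.88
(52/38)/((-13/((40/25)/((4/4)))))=-16/95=-0.17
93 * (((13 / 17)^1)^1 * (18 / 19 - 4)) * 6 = -420732 / 323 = -1302.58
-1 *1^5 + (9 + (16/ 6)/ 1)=32/ 3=10.67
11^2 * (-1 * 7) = -847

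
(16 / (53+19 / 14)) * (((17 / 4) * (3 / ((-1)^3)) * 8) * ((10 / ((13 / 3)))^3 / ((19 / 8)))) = -4935168000 / 31766423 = -155.36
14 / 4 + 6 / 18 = 23 / 6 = 3.83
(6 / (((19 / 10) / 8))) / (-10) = -2.53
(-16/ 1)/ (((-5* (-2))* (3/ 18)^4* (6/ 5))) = -1728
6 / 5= 1.20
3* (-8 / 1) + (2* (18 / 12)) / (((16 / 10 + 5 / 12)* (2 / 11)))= -174 / 11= -15.82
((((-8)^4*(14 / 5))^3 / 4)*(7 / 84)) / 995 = 31585635.54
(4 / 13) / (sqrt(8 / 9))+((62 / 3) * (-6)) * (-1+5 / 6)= 3 * sqrt(2) / 13+62 / 3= 20.99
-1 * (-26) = 26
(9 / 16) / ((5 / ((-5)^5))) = -5625 / 16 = -351.56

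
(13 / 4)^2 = 169 / 16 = 10.56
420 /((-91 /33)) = -152.31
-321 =-321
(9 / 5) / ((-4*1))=-9 / 20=-0.45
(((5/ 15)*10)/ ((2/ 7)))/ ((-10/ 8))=-28/ 3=-9.33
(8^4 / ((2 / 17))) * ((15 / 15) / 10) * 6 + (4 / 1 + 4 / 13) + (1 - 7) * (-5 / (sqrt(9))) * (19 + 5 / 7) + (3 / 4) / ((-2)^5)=1228341419 / 58240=21091.03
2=2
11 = 11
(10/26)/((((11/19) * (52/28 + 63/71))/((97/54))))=4579855/10532808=0.43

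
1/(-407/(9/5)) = -9/2035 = -0.00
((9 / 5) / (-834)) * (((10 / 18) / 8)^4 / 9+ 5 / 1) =-241864829 / 22412795904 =-0.01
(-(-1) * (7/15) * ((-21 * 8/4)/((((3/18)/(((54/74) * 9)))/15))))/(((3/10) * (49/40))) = -31524.32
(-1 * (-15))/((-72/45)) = -75/8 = -9.38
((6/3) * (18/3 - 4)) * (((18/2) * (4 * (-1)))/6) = -24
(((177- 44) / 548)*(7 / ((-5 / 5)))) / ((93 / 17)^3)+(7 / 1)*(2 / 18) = 338260825 / 440787636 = 0.77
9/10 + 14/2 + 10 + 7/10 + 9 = 138/5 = 27.60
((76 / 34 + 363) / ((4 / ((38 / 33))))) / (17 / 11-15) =-117971 / 15096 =-7.81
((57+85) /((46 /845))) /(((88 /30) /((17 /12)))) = 5099575 /4048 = 1259.78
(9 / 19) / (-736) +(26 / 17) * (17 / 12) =2.17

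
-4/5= -0.80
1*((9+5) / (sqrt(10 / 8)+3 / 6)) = -7+7*sqrt(5) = 8.65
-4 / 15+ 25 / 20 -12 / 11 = -71 / 660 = -0.11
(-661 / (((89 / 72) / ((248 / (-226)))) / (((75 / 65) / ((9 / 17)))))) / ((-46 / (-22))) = 1839272160 / 3007043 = 611.65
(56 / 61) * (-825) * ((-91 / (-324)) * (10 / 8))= -265.90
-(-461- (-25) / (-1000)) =18441 / 40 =461.02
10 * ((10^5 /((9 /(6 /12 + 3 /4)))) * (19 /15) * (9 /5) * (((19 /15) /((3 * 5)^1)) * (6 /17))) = 1444000 /153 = 9437.91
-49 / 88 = -0.56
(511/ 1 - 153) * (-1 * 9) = -3222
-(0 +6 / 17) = -6 / 17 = -0.35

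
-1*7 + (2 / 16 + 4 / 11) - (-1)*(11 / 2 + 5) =351 / 88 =3.99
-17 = -17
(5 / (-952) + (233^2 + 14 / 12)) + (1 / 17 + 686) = 9236005 / 168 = 54976.22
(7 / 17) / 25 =7 / 425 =0.02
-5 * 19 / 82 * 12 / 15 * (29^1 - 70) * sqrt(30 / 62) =38 * sqrt(465) / 31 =26.43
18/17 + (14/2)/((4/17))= 2095/68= 30.81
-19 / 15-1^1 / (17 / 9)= -458 / 255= -1.80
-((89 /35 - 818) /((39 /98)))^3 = 63795737693891224 /7414875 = 8603750932.27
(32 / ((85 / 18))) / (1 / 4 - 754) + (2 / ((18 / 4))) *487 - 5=211.44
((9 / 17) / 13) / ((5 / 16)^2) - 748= -4130396 / 5525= -747.58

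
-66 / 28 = -33 / 14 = -2.36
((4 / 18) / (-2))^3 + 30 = 21869 / 729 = 30.00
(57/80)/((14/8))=57/140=0.41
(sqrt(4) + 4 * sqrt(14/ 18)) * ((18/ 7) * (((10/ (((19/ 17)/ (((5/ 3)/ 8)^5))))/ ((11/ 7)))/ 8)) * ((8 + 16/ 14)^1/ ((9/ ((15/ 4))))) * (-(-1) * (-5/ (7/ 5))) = -33203125 * sqrt(7)/ 2548288512 -33203125/ 1698859008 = -0.05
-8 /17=-0.47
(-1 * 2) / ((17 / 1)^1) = -2 / 17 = -0.12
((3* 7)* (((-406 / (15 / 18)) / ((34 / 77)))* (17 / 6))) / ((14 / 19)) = -890967 / 10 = -89096.70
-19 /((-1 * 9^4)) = 19 /6561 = 0.00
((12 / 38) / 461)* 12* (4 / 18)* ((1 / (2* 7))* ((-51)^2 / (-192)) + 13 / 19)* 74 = -178525 / 4659788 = -0.04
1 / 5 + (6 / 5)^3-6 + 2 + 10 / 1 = 991 / 125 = 7.93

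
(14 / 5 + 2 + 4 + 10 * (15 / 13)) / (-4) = -661 / 130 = -5.08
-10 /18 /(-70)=1 /126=0.01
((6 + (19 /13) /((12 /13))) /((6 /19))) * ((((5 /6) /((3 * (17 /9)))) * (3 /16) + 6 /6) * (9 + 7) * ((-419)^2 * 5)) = 848408188355 /2448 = 346571972.37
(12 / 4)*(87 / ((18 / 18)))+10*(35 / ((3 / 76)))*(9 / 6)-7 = 13554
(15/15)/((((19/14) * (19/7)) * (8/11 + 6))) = 539/13357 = 0.04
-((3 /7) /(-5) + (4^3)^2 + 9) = -143672 /35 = -4104.91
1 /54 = 0.02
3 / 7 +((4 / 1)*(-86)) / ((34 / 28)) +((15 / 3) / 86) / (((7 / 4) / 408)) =-1378063 / 5117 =-269.31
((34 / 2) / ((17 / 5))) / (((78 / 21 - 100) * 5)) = -7 / 674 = -0.01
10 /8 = 5 /4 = 1.25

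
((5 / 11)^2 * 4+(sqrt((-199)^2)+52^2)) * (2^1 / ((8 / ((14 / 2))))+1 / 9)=7847107 / 1452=5404.34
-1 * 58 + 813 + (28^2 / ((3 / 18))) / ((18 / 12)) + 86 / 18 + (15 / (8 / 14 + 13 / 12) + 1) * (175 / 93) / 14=3897.13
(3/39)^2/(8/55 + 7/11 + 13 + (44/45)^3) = 1002375/2493016006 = 0.00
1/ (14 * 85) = 1/ 1190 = 0.00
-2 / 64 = -1 / 32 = -0.03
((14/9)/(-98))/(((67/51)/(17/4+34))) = -867/1876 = -0.46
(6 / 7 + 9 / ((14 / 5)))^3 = 185193 / 2744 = 67.49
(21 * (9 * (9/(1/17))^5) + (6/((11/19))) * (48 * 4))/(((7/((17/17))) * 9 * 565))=3873460483363/8701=445174173.47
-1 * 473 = -473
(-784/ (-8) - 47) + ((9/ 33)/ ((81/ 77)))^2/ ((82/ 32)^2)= 62510443/ 1225449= 51.01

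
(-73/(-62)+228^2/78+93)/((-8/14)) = -4291525/3224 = -1331.12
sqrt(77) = 8.77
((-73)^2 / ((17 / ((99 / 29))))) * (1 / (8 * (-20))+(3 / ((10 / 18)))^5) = 242241821144829 / 49300000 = 4913627.20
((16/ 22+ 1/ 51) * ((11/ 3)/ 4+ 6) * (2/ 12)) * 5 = 173885/ 40392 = 4.30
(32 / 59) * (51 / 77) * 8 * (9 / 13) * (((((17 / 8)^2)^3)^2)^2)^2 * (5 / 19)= 264442294049401204788314957146594331020524424867660287829231095 / 97750525402032739727356256733681453365047853056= 2705277469985875.70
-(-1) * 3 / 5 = 3 / 5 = 0.60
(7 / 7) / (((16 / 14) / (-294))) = -1029 / 4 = -257.25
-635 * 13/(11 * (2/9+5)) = -74295/517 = -143.70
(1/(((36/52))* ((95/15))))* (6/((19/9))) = 234/361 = 0.65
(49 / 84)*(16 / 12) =7 / 9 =0.78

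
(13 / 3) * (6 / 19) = 26 / 19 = 1.37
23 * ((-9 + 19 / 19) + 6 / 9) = -506 / 3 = -168.67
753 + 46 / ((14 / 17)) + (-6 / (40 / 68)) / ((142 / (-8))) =2011438 / 2485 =809.43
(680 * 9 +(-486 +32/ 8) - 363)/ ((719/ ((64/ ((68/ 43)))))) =296.92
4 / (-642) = -2 / 321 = -0.01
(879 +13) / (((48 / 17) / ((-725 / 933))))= -2748475 / 11196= -245.49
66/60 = 11/10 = 1.10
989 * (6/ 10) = 2967/ 5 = 593.40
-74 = -74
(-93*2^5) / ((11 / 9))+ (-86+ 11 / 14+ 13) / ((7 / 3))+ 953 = -1630861 / 1078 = -1512.86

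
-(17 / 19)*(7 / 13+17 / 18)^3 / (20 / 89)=-12.98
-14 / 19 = -0.74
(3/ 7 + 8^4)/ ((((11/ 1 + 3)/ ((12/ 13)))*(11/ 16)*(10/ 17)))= 4679760/ 7007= 667.87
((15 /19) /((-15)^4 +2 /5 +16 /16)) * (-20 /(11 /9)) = -3375 /13226147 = -0.00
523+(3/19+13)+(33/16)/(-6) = 325775/608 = 535.81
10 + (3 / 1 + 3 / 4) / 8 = 335 / 32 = 10.47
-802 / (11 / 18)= -14436 / 11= -1312.36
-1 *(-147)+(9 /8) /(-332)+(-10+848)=985.00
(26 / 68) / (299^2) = 1 / 233818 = 0.00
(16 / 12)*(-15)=-20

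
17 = 17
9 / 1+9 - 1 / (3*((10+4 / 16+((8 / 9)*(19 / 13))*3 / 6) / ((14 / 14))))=91662 / 5101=17.97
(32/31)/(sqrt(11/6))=32 * sqrt(66)/341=0.76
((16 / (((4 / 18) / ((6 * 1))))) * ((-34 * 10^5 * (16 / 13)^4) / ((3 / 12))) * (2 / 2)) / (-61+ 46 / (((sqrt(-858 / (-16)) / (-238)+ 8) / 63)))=-3363990938728582348800000 / 75171139227021851+ 531138667452825600000 * sqrt(858) / 75171139227021851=-44544130.26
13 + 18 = 31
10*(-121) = -1210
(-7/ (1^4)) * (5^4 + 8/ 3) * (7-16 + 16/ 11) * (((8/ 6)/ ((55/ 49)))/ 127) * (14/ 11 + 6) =3430856128/ 1521333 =2255.16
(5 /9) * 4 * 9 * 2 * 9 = 360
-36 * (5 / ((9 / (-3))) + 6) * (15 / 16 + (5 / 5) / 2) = -897 / 4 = -224.25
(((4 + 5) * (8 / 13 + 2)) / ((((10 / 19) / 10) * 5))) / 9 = 646 / 65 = 9.94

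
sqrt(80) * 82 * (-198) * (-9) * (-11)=-14376700.67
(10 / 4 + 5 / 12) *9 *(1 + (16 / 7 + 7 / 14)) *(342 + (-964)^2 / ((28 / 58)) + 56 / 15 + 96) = 5357458943 / 28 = 191337819.39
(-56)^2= 3136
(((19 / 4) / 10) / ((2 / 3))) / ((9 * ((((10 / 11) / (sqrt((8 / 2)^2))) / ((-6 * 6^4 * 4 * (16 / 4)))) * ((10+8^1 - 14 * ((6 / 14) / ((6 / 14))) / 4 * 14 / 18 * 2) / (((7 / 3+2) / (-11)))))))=3841344 / 2825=1359.77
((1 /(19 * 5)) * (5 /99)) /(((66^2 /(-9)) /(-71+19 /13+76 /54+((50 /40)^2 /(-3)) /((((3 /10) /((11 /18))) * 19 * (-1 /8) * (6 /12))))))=122293 /1655859348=0.00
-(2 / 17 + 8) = -138 / 17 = -8.12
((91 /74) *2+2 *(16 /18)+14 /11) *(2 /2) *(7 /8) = 141281 /29304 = 4.82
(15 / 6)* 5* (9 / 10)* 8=90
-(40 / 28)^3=-1000 / 343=-2.92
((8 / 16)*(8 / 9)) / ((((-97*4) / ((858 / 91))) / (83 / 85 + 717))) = -7.75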